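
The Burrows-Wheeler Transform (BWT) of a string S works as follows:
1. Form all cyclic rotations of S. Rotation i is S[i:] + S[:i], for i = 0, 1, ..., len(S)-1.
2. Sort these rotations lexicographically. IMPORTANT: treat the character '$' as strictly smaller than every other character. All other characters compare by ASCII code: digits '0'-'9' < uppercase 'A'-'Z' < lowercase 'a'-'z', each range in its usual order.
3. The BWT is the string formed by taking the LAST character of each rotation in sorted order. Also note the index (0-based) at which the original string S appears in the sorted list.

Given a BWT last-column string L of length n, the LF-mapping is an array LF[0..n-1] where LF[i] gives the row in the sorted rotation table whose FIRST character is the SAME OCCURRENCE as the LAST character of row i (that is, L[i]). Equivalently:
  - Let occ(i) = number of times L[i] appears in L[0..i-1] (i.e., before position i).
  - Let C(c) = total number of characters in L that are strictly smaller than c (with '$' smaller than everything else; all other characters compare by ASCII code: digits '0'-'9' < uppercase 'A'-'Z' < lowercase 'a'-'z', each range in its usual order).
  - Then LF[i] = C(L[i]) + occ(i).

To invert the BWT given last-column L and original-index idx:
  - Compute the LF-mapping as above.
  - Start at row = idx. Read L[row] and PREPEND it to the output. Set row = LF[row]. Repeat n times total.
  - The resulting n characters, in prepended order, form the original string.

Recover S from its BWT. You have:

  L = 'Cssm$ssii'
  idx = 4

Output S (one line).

LF mapping: 1 5 6 4 0 7 8 2 3
Walk LF starting at row 4, prepending L[row]:
  step 1: row=4, L[4]='$', prepend. Next row=LF[4]=0
  step 2: row=0, L[0]='C', prepend. Next row=LF[0]=1
  step 3: row=1, L[1]='s', prepend. Next row=LF[1]=5
  step 4: row=5, L[5]='s', prepend. Next row=LF[5]=7
  step 5: row=7, L[7]='i', prepend. Next row=LF[7]=2
  step 6: row=2, L[2]='s', prepend. Next row=LF[2]=6
  step 7: row=6, L[6]='s', prepend. Next row=LF[6]=8
  step 8: row=8, L[8]='i', prepend. Next row=LF[8]=3
  step 9: row=3, L[3]='m', prepend. Next row=LF[3]=4
Reversed output: mississC$

Answer: mississC$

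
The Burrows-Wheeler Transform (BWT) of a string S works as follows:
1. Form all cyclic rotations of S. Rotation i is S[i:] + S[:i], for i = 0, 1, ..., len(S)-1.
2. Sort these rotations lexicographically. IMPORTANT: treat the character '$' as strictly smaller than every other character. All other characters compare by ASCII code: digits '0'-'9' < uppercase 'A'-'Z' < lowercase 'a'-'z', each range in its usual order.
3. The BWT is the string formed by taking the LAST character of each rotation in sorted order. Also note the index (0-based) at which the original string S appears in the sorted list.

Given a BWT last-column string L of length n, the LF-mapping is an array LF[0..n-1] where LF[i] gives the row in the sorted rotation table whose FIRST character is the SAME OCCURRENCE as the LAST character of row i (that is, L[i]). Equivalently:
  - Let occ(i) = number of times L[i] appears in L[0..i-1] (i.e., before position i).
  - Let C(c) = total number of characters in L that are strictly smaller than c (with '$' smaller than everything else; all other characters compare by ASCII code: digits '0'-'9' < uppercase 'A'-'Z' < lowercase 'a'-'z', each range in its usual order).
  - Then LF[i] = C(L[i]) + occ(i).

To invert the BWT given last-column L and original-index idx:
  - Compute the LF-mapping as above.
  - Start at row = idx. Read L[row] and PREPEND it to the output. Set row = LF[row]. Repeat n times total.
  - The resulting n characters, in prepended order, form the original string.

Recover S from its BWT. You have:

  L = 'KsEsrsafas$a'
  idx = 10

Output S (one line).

Answer: sassafrasEK$

Derivation:
LF mapping: 2 8 1 9 7 10 3 6 4 11 0 5
Walk LF starting at row 10, prepending L[row]:
  step 1: row=10, L[10]='$', prepend. Next row=LF[10]=0
  step 2: row=0, L[0]='K', prepend. Next row=LF[0]=2
  step 3: row=2, L[2]='E', prepend. Next row=LF[2]=1
  step 4: row=1, L[1]='s', prepend. Next row=LF[1]=8
  step 5: row=8, L[8]='a', prepend. Next row=LF[8]=4
  step 6: row=4, L[4]='r', prepend. Next row=LF[4]=7
  step 7: row=7, L[7]='f', prepend. Next row=LF[7]=6
  step 8: row=6, L[6]='a', prepend. Next row=LF[6]=3
  step 9: row=3, L[3]='s', prepend. Next row=LF[3]=9
  step 10: row=9, L[9]='s', prepend. Next row=LF[9]=11
  step 11: row=11, L[11]='a', prepend. Next row=LF[11]=5
  step 12: row=5, L[5]='s', prepend. Next row=LF[5]=10
Reversed output: sassafrasEK$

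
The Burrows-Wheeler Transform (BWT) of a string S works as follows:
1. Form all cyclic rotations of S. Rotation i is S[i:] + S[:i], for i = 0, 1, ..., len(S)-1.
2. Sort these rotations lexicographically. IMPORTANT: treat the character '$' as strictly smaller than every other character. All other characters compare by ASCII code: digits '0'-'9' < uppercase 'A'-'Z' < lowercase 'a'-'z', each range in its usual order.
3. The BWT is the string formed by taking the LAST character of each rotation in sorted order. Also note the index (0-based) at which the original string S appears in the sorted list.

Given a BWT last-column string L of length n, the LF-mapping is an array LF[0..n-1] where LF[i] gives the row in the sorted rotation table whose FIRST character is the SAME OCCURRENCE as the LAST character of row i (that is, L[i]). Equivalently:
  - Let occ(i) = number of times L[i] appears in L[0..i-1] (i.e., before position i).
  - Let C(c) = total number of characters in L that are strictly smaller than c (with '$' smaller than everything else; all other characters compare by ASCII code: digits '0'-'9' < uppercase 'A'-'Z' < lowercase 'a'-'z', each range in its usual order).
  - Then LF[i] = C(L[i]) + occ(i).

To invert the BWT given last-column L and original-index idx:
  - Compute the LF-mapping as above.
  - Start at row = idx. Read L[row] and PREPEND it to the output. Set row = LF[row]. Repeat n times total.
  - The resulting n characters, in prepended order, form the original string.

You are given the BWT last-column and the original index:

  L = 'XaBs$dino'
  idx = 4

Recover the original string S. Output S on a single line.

Answer: dinosaBX$

Derivation:
LF mapping: 2 3 1 8 0 4 5 6 7
Walk LF starting at row 4, prepending L[row]:
  step 1: row=4, L[4]='$', prepend. Next row=LF[4]=0
  step 2: row=0, L[0]='X', prepend. Next row=LF[0]=2
  step 3: row=2, L[2]='B', prepend. Next row=LF[2]=1
  step 4: row=1, L[1]='a', prepend. Next row=LF[1]=3
  step 5: row=3, L[3]='s', prepend. Next row=LF[3]=8
  step 6: row=8, L[8]='o', prepend. Next row=LF[8]=7
  step 7: row=7, L[7]='n', prepend. Next row=LF[7]=6
  step 8: row=6, L[6]='i', prepend. Next row=LF[6]=5
  step 9: row=5, L[5]='d', prepend. Next row=LF[5]=4
Reversed output: dinosaBX$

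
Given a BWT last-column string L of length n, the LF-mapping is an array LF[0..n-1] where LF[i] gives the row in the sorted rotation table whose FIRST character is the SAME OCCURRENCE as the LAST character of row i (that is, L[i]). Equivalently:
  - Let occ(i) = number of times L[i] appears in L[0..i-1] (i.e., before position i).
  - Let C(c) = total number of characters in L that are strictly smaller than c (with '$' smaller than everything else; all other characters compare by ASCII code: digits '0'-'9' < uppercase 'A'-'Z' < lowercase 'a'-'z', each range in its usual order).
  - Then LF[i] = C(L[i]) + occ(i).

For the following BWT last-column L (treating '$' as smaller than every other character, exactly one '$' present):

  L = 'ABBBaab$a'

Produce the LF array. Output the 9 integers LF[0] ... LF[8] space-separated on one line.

Answer: 1 2 3 4 5 6 8 0 7

Derivation:
Char counts: '$':1, 'A':1, 'B':3, 'a':3, 'b':1
C (first-col start): C('$')=0, C('A')=1, C('B')=2, C('a')=5, C('b')=8
L[0]='A': occ=0, LF[0]=C('A')+0=1+0=1
L[1]='B': occ=0, LF[1]=C('B')+0=2+0=2
L[2]='B': occ=1, LF[2]=C('B')+1=2+1=3
L[3]='B': occ=2, LF[3]=C('B')+2=2+2=4
L[4]='a': occ=0, LF[4]=C('a')+0=5+0=5
L[5]='a': occ=1, LF[5]=C('a')+1=5+1=6
L[6]='b': occ=0, LF[6]=C('b')+0=8+0=8
L[7]='$': occ=0, LF[7]=C('$')+0=0+0=0
L[8]='a': occ=2, LF[8]=C('a')+2=5+2=7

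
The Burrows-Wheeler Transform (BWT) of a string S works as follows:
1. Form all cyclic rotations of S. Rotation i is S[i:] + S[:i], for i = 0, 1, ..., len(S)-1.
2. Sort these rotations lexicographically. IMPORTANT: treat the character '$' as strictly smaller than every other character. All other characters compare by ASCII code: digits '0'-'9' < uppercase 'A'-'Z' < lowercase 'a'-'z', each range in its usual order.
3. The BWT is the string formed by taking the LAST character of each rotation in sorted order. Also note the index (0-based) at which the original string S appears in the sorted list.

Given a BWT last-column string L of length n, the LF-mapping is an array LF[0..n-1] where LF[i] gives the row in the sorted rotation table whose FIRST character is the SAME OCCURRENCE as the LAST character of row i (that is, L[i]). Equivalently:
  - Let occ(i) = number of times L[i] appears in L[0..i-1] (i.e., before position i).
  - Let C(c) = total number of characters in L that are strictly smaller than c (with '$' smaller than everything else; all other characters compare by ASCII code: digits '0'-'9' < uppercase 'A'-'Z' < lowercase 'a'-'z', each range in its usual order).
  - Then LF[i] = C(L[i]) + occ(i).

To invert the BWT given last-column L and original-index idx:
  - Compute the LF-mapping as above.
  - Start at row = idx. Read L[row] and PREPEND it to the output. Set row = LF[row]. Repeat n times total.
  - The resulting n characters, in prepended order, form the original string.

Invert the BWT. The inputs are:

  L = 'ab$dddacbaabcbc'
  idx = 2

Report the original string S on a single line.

LF mapping: 1 5 0 12 13 14 2 9 6 3 4 7 10 8 11
Walk LF starting at row 2, prepending L[row]:
  step 1: row=2, L[2]='$', prepend. Next row=LF[2]=0
  step 2: row=0, L[0]='a', prepend. Next row=LF[0]=1
  step 3: row=1, L[1]='b', prepend. Next row=LF[1]=5
  step 4: row=5, L[5]='d', prepend. Next row=LF[5]=14
  step 5: row=14, L[14]='c', prepend. Next row=LF[14]=11
  step 6: row=11, L[11]='b', prepend. Next row=LF[11]=7
  step 7: row=7, L[7]='c', prepend. Next row=LF[7]=9
  step 8: row=9, L[9]='a', prepend. Next row=LF[9]=3
  step 9: row=3, L[3]='d', prepend. Next row=LF[3]=12
  step 10: row=12, L[12]='c', prepend. Next row=LF[12]=10
  step 11: row=10, L[10]='a', prepend. Next row=LF[10]=4
  step 12: row=4, L[4]='d', prepend. Next row=LF[4]=13
  step 13: row=13, L[13]='b', prepend. Next row=LF[13]=8
  step 14: row=8, L[8]='b', prepend. Next row=LF[8]=6
  step 15: row=6, L[6]='a', prepend. Next row=LF[6]=2
Reversed output: abbdacdacbcdba$

Answer: abbdacdacbcdba$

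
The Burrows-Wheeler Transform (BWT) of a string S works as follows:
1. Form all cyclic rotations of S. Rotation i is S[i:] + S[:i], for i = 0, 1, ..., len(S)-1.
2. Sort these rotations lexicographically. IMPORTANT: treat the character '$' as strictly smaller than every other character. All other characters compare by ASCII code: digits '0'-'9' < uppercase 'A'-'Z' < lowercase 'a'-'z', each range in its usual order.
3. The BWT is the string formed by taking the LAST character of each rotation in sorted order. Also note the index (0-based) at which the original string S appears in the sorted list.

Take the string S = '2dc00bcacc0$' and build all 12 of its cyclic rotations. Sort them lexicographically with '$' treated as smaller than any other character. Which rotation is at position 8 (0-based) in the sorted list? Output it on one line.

All 12 rotations (rotation i = S[i:]+S[:i]):
  rot[0] = 2dc00bcacc0$
  rot[1] = dc00bcacc0$2
  rot[2] = c00bcacc0$2d
  rot[3] = 00bcacc0$2dc
  rot[4] = 0bcacc0$2dc0
  rot[5] = bcacc0$2dc00
  rot[6] = cacc0$2dc00b
  rot[7] = acc0$2dc00bc
  rot[8] = cc0$2dc00bca
  rot[9] = c0$2dc00bcac
  rot[10] = 0$2dc00bcacc
  rot[11] = $2dc00bcacc0
Sorted (with $ < everything):
  sorted[0] = $2dc00bcacc0
  sorted[1] = 0$2dc00bcacc
  sorted[2] = 00bcacc0$2dc
  sorted[3] = 0bcacc0$2dc0
  sorted[4] = 2dc00bcacc0$
  sorted[5] = acc0$2dc00bc
  sorted[6] = bcacc0$2dc00
  sorted[7] = c0$2dc00bcac
  sorted[8] = c00bcacc0$2d
  sorted[9] = cacc0$2dc00b
  sorted[10] = cc0$2dc00bca
  sorted[11] = dc00bcacc0$2
sorted[8] = c00bcacc0$2d

Answer: c00bcacc0$2d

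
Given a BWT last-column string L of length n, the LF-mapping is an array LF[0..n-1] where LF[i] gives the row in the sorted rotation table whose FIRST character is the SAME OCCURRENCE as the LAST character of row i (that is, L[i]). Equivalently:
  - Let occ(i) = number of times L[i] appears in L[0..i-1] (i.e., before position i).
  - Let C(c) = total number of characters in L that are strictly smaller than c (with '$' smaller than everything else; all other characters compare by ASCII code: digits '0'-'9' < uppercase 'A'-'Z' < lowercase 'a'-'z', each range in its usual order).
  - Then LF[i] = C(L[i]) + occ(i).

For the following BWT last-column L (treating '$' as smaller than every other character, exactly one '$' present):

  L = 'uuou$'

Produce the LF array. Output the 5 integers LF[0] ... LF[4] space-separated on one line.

Answer: 2 3 1 4 0

Derivation:
Char counts: '$':1, 'o':1, 'u':3
C (first-col start): C('$')=0, C('o')=1, C('u')=2
L[0]='u': occ=0, LF[0]=C('u')+0=2+0=2
L[1]='u': occ=1, LF[1]=C('u')+1=2+1=3
L[2]='o': occ=0, LF[2]=C('o')+0=1+0=1
L[3]='u': occ=2, LF[3]=C('u')+2=2+2=4
L[4]='$': occ=0, LF[4]=C('$')+0=0+0=0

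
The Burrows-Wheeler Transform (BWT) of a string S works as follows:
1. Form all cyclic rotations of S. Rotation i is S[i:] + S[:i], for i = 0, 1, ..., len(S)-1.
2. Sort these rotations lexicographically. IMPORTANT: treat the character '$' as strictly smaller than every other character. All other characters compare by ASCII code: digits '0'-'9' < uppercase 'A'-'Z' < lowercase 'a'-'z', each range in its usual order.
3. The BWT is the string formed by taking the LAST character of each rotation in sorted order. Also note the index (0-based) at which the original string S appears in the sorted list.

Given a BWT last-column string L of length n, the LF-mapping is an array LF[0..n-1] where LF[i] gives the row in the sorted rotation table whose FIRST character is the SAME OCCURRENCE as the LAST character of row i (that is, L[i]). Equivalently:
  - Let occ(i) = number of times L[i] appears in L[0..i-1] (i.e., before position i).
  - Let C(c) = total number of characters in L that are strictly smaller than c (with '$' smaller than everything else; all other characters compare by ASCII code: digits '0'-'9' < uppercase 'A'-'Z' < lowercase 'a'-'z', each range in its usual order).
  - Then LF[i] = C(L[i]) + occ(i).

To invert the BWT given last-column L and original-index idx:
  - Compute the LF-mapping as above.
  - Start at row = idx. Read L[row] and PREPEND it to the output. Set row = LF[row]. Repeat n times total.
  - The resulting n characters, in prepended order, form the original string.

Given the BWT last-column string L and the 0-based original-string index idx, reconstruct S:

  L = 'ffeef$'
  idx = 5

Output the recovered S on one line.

LF mapping: 3 4 1 2 5 0
Walk LF starting at row 5, prepending L[row]:
  step 1: row=5, L[5]='$', prepend. Next row=LF[5]=0
  step 2: row=0, L[0]='f', prepend. Next row=LF[0]=3
  step 3: row=3, L[3]='e', prepend. Next row=LF[3]=2
  step 4: row=2, L[2]='e', prepend. Next row=LF[2]=1
  step 5: row=1, L[1]='f', prepend. Next row=LF[1]=4
  step 6: row=4, L[4]='f', prepend. Next row=LF[4]=5
Reversed output: ffeef$

Answer: ffeef$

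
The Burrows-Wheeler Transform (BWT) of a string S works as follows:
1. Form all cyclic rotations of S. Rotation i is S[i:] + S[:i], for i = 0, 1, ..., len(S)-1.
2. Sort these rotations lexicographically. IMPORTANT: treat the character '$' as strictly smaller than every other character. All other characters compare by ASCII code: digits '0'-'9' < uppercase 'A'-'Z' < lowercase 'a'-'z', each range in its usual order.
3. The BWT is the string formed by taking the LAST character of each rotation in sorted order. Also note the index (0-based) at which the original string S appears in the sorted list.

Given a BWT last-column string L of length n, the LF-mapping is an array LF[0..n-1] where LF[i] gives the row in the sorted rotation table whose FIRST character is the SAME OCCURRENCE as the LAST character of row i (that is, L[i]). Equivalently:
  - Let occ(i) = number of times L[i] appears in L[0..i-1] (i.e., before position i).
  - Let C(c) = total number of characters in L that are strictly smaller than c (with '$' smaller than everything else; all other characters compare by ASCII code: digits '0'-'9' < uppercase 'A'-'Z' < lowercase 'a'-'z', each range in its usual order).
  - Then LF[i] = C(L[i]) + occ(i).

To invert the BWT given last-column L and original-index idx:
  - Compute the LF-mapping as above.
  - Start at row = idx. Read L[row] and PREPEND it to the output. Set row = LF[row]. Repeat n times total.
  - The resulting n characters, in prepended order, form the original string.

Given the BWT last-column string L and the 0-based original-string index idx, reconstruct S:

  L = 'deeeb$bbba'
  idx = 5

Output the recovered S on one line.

LF mapping: 6 7 8 9 2 0 3 4 5 1
Walk LF starting at row 5, prepending L[row]:
  step 1: row=5, L[5]='$', prepend. Next row=LF[5]=0
  step 2: row=0, L[0]='d', prepend. Next row=LF[0]=6
  step 3: row=6, L[6]='b', prepend. Next row=LF[6]=3
  step 4: row=3, L[3]='e', prepend. Next row=LF[3]=9
  step 5: row=9, L[9]='a', prepend. Next row=LF[9]=1
  step 6: row=1, L[1]='e', prepend. Next row=LF[1]=7
  step 7: row=7, L[7]='b', prepend. Next row=LF[7]=4
  step 8: row=4, L[4]='b', prepend. Next row=LF[4]=2
  step 9: row=2, L[2]='e', prepend. Next row=LF[2]=8
  step 10: row=8, L[8]='b', prepend. Next row=LF[8]=5
Reversed output: bebbeaebd$

Answer: bebbeaebd$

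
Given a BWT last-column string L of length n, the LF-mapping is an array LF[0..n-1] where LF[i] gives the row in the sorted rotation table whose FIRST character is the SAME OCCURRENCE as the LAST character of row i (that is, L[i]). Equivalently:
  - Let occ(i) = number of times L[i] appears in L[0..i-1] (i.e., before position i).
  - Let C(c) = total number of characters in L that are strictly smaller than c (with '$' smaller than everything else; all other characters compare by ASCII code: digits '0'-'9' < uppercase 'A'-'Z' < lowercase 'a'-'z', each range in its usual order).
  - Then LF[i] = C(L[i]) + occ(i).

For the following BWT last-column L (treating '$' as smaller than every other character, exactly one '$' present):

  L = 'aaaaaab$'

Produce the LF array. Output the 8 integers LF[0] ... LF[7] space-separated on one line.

Char counts: '$':1, 'a':6, 'b':1
C (first-col start): C('$')=0, C('a')=1, C('b')=7
L[0]='a': occ=0, LF[0]=C('a')+0=1+0=1
L[1]='a': occ=1, LF[1]=C('a')+1=1+1=2
L[2]='a': occ=2, LF[2]=C('a')+2=1+2=3
L[3]='a': occ=3, LF[3]=C('a')+3=1+3=4
L[4]='a': occ=4, LF[4]=C('a')+4=1+4=5
L[5]='a': occ=5, LF[5]=C('a')+5=1+5=6
L[6]='b': occ=0, LF[6]=C('b')+0=7+0=7
L[7]='$': occ=0, LF[7]=C('$')+0=0+0=0

Answer: 1 2 3 4 5 6 7 0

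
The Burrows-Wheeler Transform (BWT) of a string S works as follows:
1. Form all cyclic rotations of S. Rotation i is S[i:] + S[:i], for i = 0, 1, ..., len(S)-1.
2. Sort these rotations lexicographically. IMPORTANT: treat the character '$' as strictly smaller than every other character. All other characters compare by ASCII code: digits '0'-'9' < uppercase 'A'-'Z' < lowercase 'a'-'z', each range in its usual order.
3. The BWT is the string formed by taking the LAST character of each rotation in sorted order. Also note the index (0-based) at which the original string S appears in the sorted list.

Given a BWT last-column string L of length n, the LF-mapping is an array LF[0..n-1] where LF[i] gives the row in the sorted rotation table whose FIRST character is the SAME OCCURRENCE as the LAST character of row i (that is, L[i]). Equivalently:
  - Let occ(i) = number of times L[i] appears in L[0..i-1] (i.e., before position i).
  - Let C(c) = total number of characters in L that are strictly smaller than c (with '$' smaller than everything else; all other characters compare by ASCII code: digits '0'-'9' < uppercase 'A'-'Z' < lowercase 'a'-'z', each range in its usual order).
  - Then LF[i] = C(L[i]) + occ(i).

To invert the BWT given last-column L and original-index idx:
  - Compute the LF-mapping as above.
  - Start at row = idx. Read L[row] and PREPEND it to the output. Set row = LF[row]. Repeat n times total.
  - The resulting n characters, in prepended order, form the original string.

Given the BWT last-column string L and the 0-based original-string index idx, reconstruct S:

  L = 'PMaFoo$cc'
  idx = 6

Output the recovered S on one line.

Answer: cocoaMFP$

Derivation:
LF mapping: 3 2 4 1 7 8 0 5 6
Walk LF starting at row 6, prepending L[row]:
  step 1: row=6, L[6]='$', prepend. Next row=LF[6]=0
  step 2: row=0, L[0]='P', prepend. Next row=LF[0]=3
  step 3: row=3, L[3]='F', prepend. Next row=LF[3]=1
  step 4: row=1, L[1]='M', prepend. Next row=LF[1]=2
  step 5: row=2, L[2]='a', prepend. Next row=LF[2]=4
  step 6: row=4, L[4]='o', prepend. Next row=LF[4]=7
  step 7: row=7, L[7]='c', prepend. Next row=LF[7]=5
  step 8: row=5, L[5]='o', prepend. Next row=LF[5]=8
  step 9: row=8, L[8]='c', prepend. Next row=LF[8]=6
Reversed output: cocoaMFP$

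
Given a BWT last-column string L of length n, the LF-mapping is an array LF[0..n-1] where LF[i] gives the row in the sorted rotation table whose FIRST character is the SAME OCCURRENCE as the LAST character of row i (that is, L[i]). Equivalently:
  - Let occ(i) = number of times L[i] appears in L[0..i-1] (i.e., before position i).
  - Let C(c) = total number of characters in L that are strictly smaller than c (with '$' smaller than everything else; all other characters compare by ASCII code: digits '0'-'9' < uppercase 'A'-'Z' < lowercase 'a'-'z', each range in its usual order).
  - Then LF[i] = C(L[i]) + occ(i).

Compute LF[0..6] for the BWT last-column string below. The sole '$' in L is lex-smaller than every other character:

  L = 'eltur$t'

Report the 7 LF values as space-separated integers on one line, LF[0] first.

Char counts: '$':1, 'e':1, 'l':1, 'r':1, 't':2, 'u':1
C (first-col start): C('$')=0, C('e')=1, C('l')=2, C('r')=3, C('t')=4, C('u')=6
L[0]='e': occ=0, LF[0]=C('e')+0=1+0=1
L[1]='l': occ=0, LF[1]=C('l')+0=2+0=2
L[2]='t': occ=0, LF[2]=C('t')+0=4+0=4
L[3]='u': occ=0, LF[3]=C('u')+0=6+0=6
L[4]='r': occ=0, LF[4]=C('r')+0=3+0=3
L[5]='$': occ=0, LF[5]=C('$')+0=0+0=0
L[6]='t': occ=1, LF[6]=C('t')+1=4+1=5

Answer: 1 2 4 6 3 0 5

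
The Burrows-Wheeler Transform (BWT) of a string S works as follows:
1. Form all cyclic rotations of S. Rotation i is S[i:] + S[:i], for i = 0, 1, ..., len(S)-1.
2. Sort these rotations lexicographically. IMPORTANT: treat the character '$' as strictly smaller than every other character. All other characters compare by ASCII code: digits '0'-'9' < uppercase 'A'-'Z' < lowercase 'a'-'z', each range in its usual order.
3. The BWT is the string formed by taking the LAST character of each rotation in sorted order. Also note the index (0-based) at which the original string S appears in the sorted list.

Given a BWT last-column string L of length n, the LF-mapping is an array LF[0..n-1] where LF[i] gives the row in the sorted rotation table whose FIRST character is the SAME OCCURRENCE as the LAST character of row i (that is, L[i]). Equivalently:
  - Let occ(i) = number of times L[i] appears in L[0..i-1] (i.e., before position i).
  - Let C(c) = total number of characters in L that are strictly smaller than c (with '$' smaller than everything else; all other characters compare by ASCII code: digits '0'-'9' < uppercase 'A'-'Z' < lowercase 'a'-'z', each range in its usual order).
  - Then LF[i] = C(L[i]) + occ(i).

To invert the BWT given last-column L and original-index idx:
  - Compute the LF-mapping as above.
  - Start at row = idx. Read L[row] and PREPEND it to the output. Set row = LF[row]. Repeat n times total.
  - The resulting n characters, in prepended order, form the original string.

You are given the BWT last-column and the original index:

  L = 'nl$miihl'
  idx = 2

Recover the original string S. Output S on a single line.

Answer: ilhmiln$

Derivation:
LF mapping: 7 4 0 6 2 3 1 5
Walk LF starting at row 2, prepending L[row]:
  step 1: row=2, L[2]='$', prepend. Next row=LF[2]=0
  step 2: row=0, L[0]='n', prepend. Next row=LF[0]=7
  step 3: row=7, L[7]='l', prepend. Next row=LF[7]=5
  step 4: row=5, L[5]='i', prepend. Next row=LF[5]=3
  step 5: row=3, L[3]='m', prepend. Next row=LF[3]=6
  step 6: row=6, L[6]='h', prepend. Next row=LF[6]=1
  step 7: row=1, L[1]='l', prepend. Next row=LF[1]=4
  step 8: row=4, L[4]='i', prepend. Next row=LF[4]=2
Reversed output: ilhmiln$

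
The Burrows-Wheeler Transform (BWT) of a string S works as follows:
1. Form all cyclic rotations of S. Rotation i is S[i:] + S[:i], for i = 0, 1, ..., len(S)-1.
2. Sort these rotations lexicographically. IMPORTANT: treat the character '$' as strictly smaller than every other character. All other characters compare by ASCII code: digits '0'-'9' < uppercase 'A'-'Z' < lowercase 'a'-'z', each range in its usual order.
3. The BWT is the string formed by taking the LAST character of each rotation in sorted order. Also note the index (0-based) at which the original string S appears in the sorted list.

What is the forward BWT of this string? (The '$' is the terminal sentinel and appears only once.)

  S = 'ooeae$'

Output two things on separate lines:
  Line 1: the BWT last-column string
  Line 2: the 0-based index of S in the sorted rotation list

Answer: eeaoo$
5

Derivation:
All 6 rotations (rotation i = S[i:]+S[:i]):
  rot[0] = ooeae$
  rot[1] = oeae$o
  rot[2] = eae$oo
  rot[3] = ae$ooe
  rot[4] = e$ooea
  rot[5] = $ooeae
Sorted (with $ < everything):
  sorted[0] = $ooeae  (last char: 'e')
  sorted[1] = ae$ooe  (last char: 'e')
  sorted[2] = e$ooea  (last char: 'a')
  sorted[3] = eae$oo  (last char: 'o')
  sorted[4] = oeae$o  (last char: 'o')
  sorted[5] = ooeae$  (last char: '$')
Last column: eeaoo$
Original string S is at sorted index 5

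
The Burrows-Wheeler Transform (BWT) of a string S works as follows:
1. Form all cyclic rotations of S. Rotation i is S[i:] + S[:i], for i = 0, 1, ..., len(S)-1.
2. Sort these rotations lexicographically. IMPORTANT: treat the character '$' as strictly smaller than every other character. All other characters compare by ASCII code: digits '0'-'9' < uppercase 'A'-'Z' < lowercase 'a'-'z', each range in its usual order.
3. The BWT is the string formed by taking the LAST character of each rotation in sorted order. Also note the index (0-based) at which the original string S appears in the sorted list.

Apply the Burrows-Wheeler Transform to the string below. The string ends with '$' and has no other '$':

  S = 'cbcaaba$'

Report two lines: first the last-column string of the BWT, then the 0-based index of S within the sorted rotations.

All 8 rotations (rotation i = S[i:]+S[:i]):
  rot[0] = cbcaaba$
  rot[1] = bcaaba$c
  rot[2] = caaba$cb
  rot[3] = aaba$cbc
  rot[4] = aba$cbca
  rot[5] = ba$cbcaa
  rot[6] = a$cbcaab
  rot[7] = $cbcaaba
Sorted (with $ < everything):
  sorted[0] = $cbcaaba  (last char: 'a')
  sorted[1] = a$cbcaab  (last char: 'b')
  sorted[2] = aaba$cbc  (last char: 'c')
  sorted[3] = aba$cbca  (last char: 'a')
  sorted[4] = ba$cbcaa  (last char: 'a')
  sorted[5] = bcaaba$c  (last char: 'c')
  sorted[6] = caaba$cb  (last char: 'b')
  sorted[7] = cbcaaba$  (last char: '$')
Last column: abcaacb$
Original string S is at sorted index 7

Answer: abcaacb$
7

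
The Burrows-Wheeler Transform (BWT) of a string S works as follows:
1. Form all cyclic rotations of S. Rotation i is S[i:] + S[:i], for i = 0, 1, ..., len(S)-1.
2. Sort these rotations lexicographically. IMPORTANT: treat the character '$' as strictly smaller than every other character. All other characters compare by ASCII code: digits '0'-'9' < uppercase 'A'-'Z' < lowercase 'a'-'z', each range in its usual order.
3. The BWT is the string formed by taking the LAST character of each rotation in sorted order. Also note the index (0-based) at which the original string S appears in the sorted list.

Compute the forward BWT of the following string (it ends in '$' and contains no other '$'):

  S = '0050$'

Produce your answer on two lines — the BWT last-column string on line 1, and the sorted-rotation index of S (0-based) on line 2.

All 5 rotations (rotation i = S[i:]+S[:i]):
  rot[0] = 0050$
  rot[1] = 050$0
  rot[2] = 50$00
  rot[3] = 0$005
  rot[4] = $0050
Sorted (with $ < everything):
  sorted[0] = $0050  (last char: '0')
  sorted[1] = 0$005  (last char: '5')
  sorted[2] = 0050$  (last char: '$')
  sorted[3] = 050$0  (last char: '0')
  sorted[4] = 50$00  (last char: '0')
Last column: 05$00
Original string S is at sorted index 2

Answer: 05$00
2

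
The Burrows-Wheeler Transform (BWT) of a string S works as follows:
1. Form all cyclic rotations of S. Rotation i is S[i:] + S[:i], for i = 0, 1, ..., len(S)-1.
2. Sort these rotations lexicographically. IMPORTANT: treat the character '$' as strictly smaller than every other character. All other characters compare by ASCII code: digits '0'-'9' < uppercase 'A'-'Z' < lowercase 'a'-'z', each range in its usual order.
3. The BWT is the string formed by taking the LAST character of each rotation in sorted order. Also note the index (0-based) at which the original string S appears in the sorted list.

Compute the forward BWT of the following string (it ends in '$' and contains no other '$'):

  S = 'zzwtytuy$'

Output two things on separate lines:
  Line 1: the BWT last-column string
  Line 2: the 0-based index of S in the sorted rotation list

Answer: yywtzutz$
8

Derivation:
All 9 rotations (rotation i = S[i:]+S[:i]):
  rot[0] = zzwtytuy$
  rot[1] = zwtytuy$z
  rot[2] = wtytuy$zz
  rot[3] = tytuy$zzw
  rot[4] = ytuy$zzwt
  rot[5] = tuy$zzwty
  rot[6] = uy$zzwtyt
  rot[7] = y$zzwtytu
  rot[8] = $zzwtytuy
Sorted (with $ < everything):
  sorted[0] = $zzwtytuy  (last char: 'y')
  sorted[1] = tuy$zzwty  (last char: 'y')
  sorted[2] = tytuy$zzw  (last char: 'w')
  sorted[3] = uy$zzwtyt  (last char: 't')
  sorted[4] = wtytuy$zz  (last char: 'z')
  sorted[5] = y$zzwtytu  (last char: 'u')
  sorted[6] = ytuy$zzwt  (last char: 't')
  sorted[7] = zwtytuy$z  (last char: 'z')
  sorted[8] = zzwtytuy$  (last char: '$')
Last column: yywtzutz$
Original string S is at sorted index 8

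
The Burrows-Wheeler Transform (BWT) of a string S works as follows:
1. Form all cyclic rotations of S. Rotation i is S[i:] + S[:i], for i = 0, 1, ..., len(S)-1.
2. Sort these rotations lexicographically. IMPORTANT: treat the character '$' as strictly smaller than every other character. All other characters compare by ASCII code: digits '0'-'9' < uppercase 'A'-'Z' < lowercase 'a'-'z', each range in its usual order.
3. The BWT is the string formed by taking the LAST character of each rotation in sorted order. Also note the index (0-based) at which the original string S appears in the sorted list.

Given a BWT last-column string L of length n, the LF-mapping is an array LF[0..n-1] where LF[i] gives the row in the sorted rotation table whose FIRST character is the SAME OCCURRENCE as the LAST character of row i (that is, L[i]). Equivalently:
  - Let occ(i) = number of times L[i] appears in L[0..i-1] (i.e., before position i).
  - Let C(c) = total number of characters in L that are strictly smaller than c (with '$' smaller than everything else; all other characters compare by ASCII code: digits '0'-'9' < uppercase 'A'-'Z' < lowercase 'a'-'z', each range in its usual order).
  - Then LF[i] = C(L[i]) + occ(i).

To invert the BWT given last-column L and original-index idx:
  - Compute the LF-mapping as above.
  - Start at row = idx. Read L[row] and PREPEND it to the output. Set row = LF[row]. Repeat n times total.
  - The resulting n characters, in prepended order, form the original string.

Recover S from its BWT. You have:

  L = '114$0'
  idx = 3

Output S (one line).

LF mapping: 2 3 4 0 1
Walk LF starting at row 3, prepending L[row]:
  step 1: row=3, L[3]='$', prepend. Next row=LF[3]=0
  step 2: row=0, L[0]='1', prepend. Next row=LF[0]=2
  step 3: row=2, L[2]='4', prepend. Next row=LF[2]=4
  step 4: row=4, L[4]='0', prepend. Next row=LF[4]=1
  step 5: row=1, L[1]='1', prepend. Next row=LF[1]=3
Reversed output: 1041$

Answer: 1041$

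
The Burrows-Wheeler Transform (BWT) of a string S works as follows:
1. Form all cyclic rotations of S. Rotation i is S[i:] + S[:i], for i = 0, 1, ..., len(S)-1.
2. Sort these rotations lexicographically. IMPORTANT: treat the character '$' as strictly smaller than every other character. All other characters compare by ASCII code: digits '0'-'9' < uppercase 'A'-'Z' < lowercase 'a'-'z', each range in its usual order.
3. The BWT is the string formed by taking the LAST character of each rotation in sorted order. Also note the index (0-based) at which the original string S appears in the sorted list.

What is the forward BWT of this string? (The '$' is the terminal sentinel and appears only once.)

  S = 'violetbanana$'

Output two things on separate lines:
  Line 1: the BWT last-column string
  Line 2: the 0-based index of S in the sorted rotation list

All 13 rotations (rotation i = S[i:]+S[:i]):
  rot[0] = violetbanana$
  rot[1] = ioletbanana$v
  rot[2] = oletbanana$vi
  rot[3] = letbanana$vio
  rot[4] = etbanana$viol
  rot[5] = tbanana$viole
  rot[6] = banana$violet
  rot[7] = anana$violetb
  rot[8] = nana$violetba
  rot[9] = ana$violetban
  rot[10] = na$violetbana
  rot[11] = a$violetbanan
  rot[12] = $violetbanana
Sorted (with $ < everything):
  sorted[0] = $violetbanana  (last char: 'a')
  sorted[1] = a$violetbanan  (last char: 'n')
  sorted[2] = ana$violetban  (last char: 'n')
  sorted[3] = anana$violetb  (last char: 'b')
  sorted[4] = banana$violet  (last char: 't')
  sorted[5] = etbanana$viol  (last char: 'l')
  sorted[6] = ioletbanana$v  (last char: 'v')
  sorted[7] = letbanana$vio  (last char: 'o')
  sorted[8] = na$violetbana  (last char: 'a')
  sorted[9] = nana$violetba  (last char: 'a')
  sorted[10] = oletbanana$vi  (last char: 'i')
  sorted[11] = tbanana$viole  (last char: 'e')
  sorted[12] = violetbanana$  (last char: '$')
Last column: annbtlvoaaie$
Original string S is at sorted index 12

Answer: annbtlvoaaie$
12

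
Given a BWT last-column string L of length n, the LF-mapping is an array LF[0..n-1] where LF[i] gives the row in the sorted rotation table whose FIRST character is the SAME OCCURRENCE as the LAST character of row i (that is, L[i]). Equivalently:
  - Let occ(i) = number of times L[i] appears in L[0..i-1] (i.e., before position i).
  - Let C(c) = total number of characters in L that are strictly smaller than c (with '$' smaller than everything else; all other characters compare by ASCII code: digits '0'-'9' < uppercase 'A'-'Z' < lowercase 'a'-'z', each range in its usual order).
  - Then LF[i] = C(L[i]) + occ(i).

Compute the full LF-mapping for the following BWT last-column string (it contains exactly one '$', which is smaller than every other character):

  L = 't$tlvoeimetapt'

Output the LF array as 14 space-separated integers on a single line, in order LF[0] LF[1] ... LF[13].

Char counts: '$':1, 'a':1, 'e':2, 'i':1, 'l':1, 'm':1, 'o':1, 'p':1, 't':4, 'v':1
C (first-col start): C('$')=0, C('a')=1, C('e')=2, C('i')=4, C('l')=5, C('m')=6, C('o')=7, C('p')=8, C('t')=9, C('v')=13
L[0]='t': occ=0, LF[0]=C('t')+0=9+0=9
L[1]='$': occ=0, LF[1]=C('$')+0=0+0=0
L[2]='t': occ=1, LF[2]=C('t')+1=9+1=10
L[3]='l': occ=0, LF[3]=C('l')+0=5+0=5
L[4]='v': occ=0, LF[4]=C('v')+0=13+0=13
L[5]='o': occ=0, LF[5]=C('o')+0=7+0=7
L[6]='e': occ=0, LF[6]=C('e')+0=2+0=2
L[7]='i': occ=0, LF[7]=C('i')+0=4+0=4
L[8]='m': occ=0, LF[8]=C('m')+0=6+0=6
L[9]='e': occ=1, LF[9]=C('e')+1=2+1=3
L[10]='t': occ=2, LF[10]=C('t')+2=9+2=11
L[11]='a': occ=0, LF[11]=C('a')+0=1+0=1
L[12]='p': occ=0, LF[12]=C('p')+0=8+0=8
L[13]='t': occ=3, LF[13]=C('t')+3=9+3=12

Answer: 9 0 10 5 13 7 2 4 6 3 11 1 8 12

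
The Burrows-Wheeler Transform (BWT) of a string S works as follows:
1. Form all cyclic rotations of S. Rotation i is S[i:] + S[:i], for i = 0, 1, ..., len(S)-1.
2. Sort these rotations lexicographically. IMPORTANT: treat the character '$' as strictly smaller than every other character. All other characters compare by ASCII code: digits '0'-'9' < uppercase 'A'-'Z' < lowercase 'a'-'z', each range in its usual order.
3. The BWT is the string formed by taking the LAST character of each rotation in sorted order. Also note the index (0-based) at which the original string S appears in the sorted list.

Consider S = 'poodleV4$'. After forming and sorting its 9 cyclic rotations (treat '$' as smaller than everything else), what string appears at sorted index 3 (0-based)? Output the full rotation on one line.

Answer: dleV4$poo

Derivation:
All 9 rotations (rotation i = S[i:]+S[:i]):
  rot[0] = poodleV4$
  rot[1] = oodleV4$p
  rot[2] = odleV4$po
  rot[3] = dleV4$poo
  rot[4] = leV4$pood
  rot[5] = eV4$poodl
  rot[6] = V4$poodle
  rot[7] = 4$poodleV
  rot[8] = $poodleV4
Sorted (with $ < everything):
  sorted[0] = $poodleV4
  sorted[1] = 4$poodleV
  sorted[2] = V4$poodle
  sorted[3] = dleV4$poo
  sorted[4] = eV4$poodl
  sorted[5] = leV4$pood
  sorted[6] = odleV4$po
  sorted[7] = oodleV4$p
  sorted[8] = poodleV4$
sorted[3] = dleV4$poo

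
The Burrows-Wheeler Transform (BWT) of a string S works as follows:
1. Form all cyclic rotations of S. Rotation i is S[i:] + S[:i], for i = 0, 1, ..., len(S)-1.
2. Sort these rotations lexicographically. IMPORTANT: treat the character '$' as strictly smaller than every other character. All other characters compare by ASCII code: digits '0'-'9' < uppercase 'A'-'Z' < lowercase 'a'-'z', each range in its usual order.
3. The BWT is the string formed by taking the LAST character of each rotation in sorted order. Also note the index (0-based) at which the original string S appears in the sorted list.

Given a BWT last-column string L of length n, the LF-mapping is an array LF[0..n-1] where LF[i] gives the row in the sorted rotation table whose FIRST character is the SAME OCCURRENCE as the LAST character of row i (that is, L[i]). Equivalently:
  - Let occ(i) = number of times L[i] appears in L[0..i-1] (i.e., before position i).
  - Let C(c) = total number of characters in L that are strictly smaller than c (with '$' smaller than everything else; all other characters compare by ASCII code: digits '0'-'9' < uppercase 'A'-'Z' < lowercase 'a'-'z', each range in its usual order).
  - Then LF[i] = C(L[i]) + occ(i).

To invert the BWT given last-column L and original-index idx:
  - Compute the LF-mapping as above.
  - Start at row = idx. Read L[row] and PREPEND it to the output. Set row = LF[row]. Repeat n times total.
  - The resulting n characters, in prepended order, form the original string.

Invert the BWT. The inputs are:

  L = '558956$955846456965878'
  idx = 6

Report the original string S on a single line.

Answer: 557955898655466846895$

Derivation:
LF mapping: 3 4 15 19 5 10 0 20 6 7 16 1 11 2 8 12 21 13 9 17 14 18
Walk LF starting at row 6, prepending L[row]:
  step 1: row=6, L[6]='$', prepend. Next row=LF[6]=0
  step 2: row=0, L[0]='5', prepend. Next row=LF[0]=3
  step 3: row=3, L[3]='9', prepend. Next row=LF[3]=19
  step 4: row=19, L[19]='8', prepend. Next row=LF[19]=17
  step 5: row=17, L[17]='6', prepend. Next row=LF[17]=13
  step 6: row=13, L[13]='4', prepend. Next row=LF[13]=2
  step 7: row=2, L[2]='8', prepend. Next row=LF[2]=15
  step 8: row=15, L[15]='6', prepend. Next row=LF[15]=12
  step 9: row=12, L[12]='6', prepend. Next row=LF[12]=11
  step 10: row=11, L[11]='4', prepend. Next row=LF[11]=1
  step 11: row=1, L[1]='5', prepend. Next row=LF[1]=4
  step 12: row=4, L[4]='5', prepend. Next row=LF[4]=5
  step 13: row=5, L[5]='6', prepend. Next row=LF[5]=10
  step 14: row=10, L[10]='8', prepend. Next row=LF[10]=16
  step 15: row=16, L[16]='9', prepend. Next row=LF[16]=21
  step 16: row=21, L[21]='8', prepend. Next row=LF[21]=18
  step 17: row=18, L[18]='5', prepend. Next row=LF[18]=9
  step 18: row=9, L[9]='5', prepend. Next row=LF[9]=7
  step 19: row=7, L[7]='9', prepend. Next row=LF[7]=20
  step 20: row=20, L[20]='7', prepend. Next row=LF[20]=14
  step 21: row=14, L[14]='5', prepend. Next row=LF[14]=8
  step 22: row=8, L[8]='5', prepend. Next row=LF[8]=6
Reversed output: 557955898655466846895$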